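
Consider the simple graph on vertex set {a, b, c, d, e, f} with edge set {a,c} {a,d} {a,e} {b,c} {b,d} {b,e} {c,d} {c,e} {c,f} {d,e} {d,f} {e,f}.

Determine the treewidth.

3

A width-3 tree decomposition is:
Bags: B1 = {a, c, d, e}  B2 = {b, c, d, e}  B3 = {c, d, e, f}
Tree: B1–B2, B2–B3
Each bag holds 4 vertices, so the decomposition has width 3, which upper-bounds the treewidth. Conversely, {a, c, d, e} is a clique of size 4, and the vertices of any clique must share a bag in every tree decomposition; so some bag has ≥ 4 vertices and tw(G) ≥ 3. Therefore the treewidth is 3.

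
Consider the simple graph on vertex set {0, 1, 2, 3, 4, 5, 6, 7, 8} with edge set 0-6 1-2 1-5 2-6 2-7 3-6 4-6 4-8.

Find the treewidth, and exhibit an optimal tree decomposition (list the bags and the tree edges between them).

The largest bag has 2 vertices, giving width 1; this decomposition certifies tw(G) ≤ 1. Any graph with an edge has treewidth ≥ 1, and G has the edge 3–6. Combining the bounds, tw(G) = 1.

Treewidth 1.
One optimal decomposition is:
Bags: B1 = {3, 6}  B2 = {2, 6}  B3 = {1, 2}  B4 = {4, 6}  B5 = {4, 8}  B6 = {1, 5}  B7 = {2, 7}  B8 = {0, 6}
Tree: B1–B2, B2–B3, B1–B4, B4–B5, B3–B6, B2–B7, B2–B8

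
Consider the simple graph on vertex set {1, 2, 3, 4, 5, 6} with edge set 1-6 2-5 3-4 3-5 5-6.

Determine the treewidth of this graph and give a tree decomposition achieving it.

The largest bag has 2 vertices, giving width 1; this decomposition certifies tw(G) ≤ 1. G has an edge, so its treewidth is at least 1. Combining the bounds, tw(G) = 1.

Treewidth 1.
One such decomposition:
Bags: B1 = {3, 5}  B2 = {5, 6}  B3 = {1, 6}  B4 = {2, 5}  B5 = {3, 4}
Tree: B1–B2, B2–B3, B2–B4, B1–B5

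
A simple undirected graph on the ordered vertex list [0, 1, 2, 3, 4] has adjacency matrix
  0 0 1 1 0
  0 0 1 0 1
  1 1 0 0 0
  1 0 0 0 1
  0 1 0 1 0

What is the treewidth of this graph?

2

A width-2 tree decomposition is:
Bags: B1 = {1, 2, 4}  B2 = {2, 3, 4}  B3 = {0, 2, 3}
Tree: B1–B2, B2–B3
Every bag has size at most 3, so the width is 3 − 1 = 2 and tw(G) ≤ 2. For the lower bound, G contains the cycle 2–1–4–3–0–2, so G is not a forest; only forests have treewidth ≤ 1, hence tw(G) ≥ 2. Combining the bounds, tw(G) = 2.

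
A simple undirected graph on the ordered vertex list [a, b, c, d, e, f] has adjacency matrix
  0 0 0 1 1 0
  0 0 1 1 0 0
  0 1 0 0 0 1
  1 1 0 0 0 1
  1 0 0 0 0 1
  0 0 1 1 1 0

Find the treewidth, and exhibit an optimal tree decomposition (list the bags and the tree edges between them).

Each bag holds 3 vertices, so the decomposition has width 2, which upper-bounds the treewidth. For the lower bound, G contains the cycle c–b–d–f–c, so G is not a forest; only forests have treewidth ≤ 1, hence tw(G) ≥ 2. The upper and lower bounds meet at 2, so that is the treewidth.

Treewidth 2.
Bags: B1 = {b, c, f}  B2 = {b, d, f}  B3 = {d, e, f}  B4 = {a, d, e}
Tree: B1–B2, B2–B3, B3–B4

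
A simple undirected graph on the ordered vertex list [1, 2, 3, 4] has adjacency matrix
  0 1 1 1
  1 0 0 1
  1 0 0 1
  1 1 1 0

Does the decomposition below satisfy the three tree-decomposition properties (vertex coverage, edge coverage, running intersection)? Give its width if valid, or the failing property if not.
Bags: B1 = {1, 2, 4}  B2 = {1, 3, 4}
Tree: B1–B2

Yes; width 2.

Vertex coverage: the bags together contain {1, 2, 3, 4}, the full vertex set. Edge coverage: each edge of G has both endpoints in at least one bag. Running intersection: for every vertex, the bags containing it form a connected subtree. All three properties hold, so this is a valid tree decomposition of width max|bag| − 1 = 2, and hence tw(G) ≤ 2.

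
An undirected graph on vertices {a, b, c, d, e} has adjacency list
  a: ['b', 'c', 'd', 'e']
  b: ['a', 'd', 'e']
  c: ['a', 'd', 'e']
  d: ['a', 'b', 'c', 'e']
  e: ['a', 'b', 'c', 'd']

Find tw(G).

A width-3 tree decomposition is:
Bags: B1 = {a, b, d, e}  B2 = {a, c, d, e}
Tree: B1–B2
The largest bag has 4 vertices, giving width 3; this decomposition certifies tw(G) ≤ 3. On the other hand G contains the 4-clique {a, c, d, e}. A clique must lie in a single bag of any decomposition, so no decomposition can have width below 3. Hence tw(G) = 3 exactly.

3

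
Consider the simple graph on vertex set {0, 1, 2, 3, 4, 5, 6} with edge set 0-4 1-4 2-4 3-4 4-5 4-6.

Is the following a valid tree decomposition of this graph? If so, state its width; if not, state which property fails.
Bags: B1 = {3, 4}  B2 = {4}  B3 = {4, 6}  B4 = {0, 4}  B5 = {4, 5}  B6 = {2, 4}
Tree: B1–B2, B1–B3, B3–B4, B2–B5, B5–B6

A tree decomposition must satisfy three properties: every vertex lies in some bag; for every edge, both endpoints lie together in some bag; and for every vertex, the bags containing it form a connected subtree. Here vertex 1 appears in no bag, so the decomposition is invalid.

No — vertex 1 appears in no bag.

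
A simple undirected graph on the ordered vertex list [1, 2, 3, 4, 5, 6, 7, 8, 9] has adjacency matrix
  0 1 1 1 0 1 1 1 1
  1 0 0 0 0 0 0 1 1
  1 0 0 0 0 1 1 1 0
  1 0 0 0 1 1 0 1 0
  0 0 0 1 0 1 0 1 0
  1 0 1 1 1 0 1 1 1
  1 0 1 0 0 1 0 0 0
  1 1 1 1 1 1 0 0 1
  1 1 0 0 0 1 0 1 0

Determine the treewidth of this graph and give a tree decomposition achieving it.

Each bag holds 4 vertices, so the decomposition has width 3, which upper-bounds the treewidth. Conversely, {1, 2, 8, 9} is a clique of size 4, and the vertices of any clique must share a bag in every tree decomposition; so some bag has ≥ 4 vertices and tw(G) ≥ 3. The upper and lower bounds meet at 3, so that is the treewidth.

Treewidth 3.
One such decomposition:
Bags: B1 = {4, 5, 6, 8}  B2 = {1, 4, 6, 8}  B3 = {1, 6, 8, 9}  B4 = {1, 2, 8, 9}  B5 = {1, 3, 6, 8}  B6 = {1, 3, 6, 7}
Tree: B1–B2, B2–B3, B3–B4, B2–B5, B5–B6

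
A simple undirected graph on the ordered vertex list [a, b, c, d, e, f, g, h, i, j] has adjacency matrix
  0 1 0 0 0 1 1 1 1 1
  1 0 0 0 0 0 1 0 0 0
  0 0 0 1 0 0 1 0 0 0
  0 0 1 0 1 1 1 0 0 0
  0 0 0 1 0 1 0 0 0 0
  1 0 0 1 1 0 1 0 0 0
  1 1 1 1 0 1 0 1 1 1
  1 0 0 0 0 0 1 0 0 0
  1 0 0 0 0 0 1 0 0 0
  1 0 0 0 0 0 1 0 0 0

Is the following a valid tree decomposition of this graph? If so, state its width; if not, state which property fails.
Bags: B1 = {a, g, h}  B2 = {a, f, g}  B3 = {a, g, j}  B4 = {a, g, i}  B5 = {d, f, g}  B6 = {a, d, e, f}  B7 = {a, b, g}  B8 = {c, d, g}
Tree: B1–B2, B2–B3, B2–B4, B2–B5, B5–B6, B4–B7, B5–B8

No — bags containing vertex a are not connected in the tree.

A tree decomposition must satisfy three properties: every vertex lies in some bag; for every edge, both endpoints lie together in some bag; and for every vertex, the bags containing it form a connected subtree. Here bags containing vertex a are not connected in the tree, so the decomposition is invalid.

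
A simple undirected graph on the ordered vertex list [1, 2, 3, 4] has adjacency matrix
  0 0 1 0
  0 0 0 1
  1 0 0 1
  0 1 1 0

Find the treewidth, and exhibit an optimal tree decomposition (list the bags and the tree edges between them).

Each bag holds 2 vertices, so the decomposition has width 1, which upper-bounds the treewidth. G has an edge, so its treewidth is at least 1. Hence tw(G) = 1 exactly.

Treewidth 1.
One optimal decomposition is:
Bags: B1 = {3, 4}  B2 = {1, 3}  B3 = {2, 4}
Tree: B1–B2, B1–B3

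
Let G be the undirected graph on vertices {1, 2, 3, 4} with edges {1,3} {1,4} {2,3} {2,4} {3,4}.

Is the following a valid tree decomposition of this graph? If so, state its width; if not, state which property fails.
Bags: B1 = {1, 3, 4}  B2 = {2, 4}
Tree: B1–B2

No — edge (3,2) lies in no bag.

A tree decomposition must satisfy three properties: every vertex lies in some bag; for every edge, both endpoints lie together in some bag; and for every vertex, the bags containing it form a connected subtree. Here edge (3,2) lies in no bag, so the decomposition is invalid.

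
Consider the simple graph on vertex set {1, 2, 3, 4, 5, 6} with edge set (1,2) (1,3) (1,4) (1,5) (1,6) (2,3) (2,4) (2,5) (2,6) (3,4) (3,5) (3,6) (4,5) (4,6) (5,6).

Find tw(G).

5

A width-5 tree decomposition is:
Bags: B1 = {1, 2, 3, 4, 5, 6}
Tree: (single bag)
With just one bag of size 6, the width is 6 − 1 = 5, so tw(G) ≤ 5. On the other hand G contains the 6-clique {1, 2, 3, 4, 5, 6}. A clique must lie in a single bag of any decomposition, so no decomposition can have width below 5. Combining the bounds, tw(G) = 5.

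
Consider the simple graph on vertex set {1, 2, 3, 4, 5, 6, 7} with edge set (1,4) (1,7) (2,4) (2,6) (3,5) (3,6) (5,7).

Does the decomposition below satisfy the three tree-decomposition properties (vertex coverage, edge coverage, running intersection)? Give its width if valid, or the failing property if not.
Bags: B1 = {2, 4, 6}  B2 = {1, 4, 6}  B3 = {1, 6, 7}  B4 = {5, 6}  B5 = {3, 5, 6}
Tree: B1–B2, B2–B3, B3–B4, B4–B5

No — edge (7,5) lies in no bag.

A tree decomposition must satisfy three properties: every vertex lies in some bag; for every edge, both endpoints lie together in some bag; and for every vertex, the bags containing it form a connected subtree. Here edge (7,5) lies in no bag, so the decomposition is invalid.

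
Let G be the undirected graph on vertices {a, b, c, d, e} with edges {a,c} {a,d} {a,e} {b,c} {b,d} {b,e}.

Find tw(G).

2

A width-2 tree decomposition is:
Bags: B1 = {a, b, d}  B2 = {a, b, e}  B3 = {a, b, c}
Tree: B1–B2, B2–B3
Each bag holds 3 vertices, so the decomposition has width 2, which upper-bounds the treewidth. For the lower bound, G contains the cycle d–a–e–b–d, so G is not a forest; only forests have treewidth ≤ 1, hence tw(G) ≥ 2. The upper and lower bounds meet at 2, so that is the treewidth.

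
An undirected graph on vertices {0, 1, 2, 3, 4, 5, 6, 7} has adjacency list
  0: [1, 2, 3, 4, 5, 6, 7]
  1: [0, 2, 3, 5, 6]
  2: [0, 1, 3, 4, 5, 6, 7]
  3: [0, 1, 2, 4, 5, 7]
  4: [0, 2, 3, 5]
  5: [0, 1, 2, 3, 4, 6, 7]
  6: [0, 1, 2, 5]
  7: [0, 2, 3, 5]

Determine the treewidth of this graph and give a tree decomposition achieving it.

Treewidth 4.
One such decomposition:
Bags: B1 = {0, 1, 2, 3, 5}  B2 = {0, 2, 3, 5, 7}  B3 = {0, 1, 2, 5, 6}  B4 = {0, 2, 3, 4, 5}
Tree: B1–B2, B1–B3, B1–B4

The largest bag has 5 vertices, giving width 4; this decomposition certifies tw(G) ≤ 4. For the lower bound, the 5 vertices {0, 1, 2, 3, 5} are pairwise adjacent, and any tree decomposition puts a clique entirely inside one bag — forcing width ≥ 4. Therefore the treewidth is 4.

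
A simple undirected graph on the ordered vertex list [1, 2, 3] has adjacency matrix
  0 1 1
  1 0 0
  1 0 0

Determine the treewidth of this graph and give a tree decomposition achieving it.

Treewidth 1.
One such decomposition:
Bags: B1 = {1, 3}  B2 = {1, 2}
Tree: B1–B2

The largest bag has 2 vertices, giving width 1; this decomposition certifies tw(G) ≤ 1. Any graph with an edge has treewidth ≥ 1, and G has the edge 1–3. Therefore the treewidth is 1.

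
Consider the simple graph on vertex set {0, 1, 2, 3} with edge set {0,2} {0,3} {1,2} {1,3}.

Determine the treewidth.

A width-2 tree decomposition is:
Bags: B1 = {0, 2, 3}  B2 = {1, 2, 3}
Tree: B1–B2
The largest bag has 3 vertices, giving width 2; this decomposition certifies tw(G) ≤ 2. The edges 2–0–3–1–2 form a cycle, so G is not a tree and its treewidth is at least 2. Combining the bounds, tw(G) = 2.

2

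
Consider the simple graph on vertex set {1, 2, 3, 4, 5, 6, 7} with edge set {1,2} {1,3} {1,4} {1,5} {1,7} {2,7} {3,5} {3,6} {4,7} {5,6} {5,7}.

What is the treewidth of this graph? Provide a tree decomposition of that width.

Each bag holds 3 vertices, so the decomposition has width 2, which upper-bounds the treewidth. On the other hand G contains the 3-clique {1, 3, 5}. A clique must lie in a single bag of any decomposition, so no decomposition can have width below 2. The upper and lower bounds meet at 2, so that is the treewidth.

Treewidth 2.
One optimal decomposition is:
Bags: B1 = {1, 5, 7}  B2 = {1, 3, 5}  B3 = {1, 2, 7}  B4 = {3, 5, 6}  B5 = {1, 4, 7}
Tree: B1–B2, B1–B3, B2–B4, B3–B5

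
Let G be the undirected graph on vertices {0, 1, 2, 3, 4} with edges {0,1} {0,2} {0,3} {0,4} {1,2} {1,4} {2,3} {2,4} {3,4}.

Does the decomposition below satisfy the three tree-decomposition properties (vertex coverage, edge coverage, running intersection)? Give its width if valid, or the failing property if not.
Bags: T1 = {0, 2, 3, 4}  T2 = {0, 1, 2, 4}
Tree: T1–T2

Yes; width 3.

Every vertex of G appears in some bag (union = {0, 1, 2, 3, 4}); every edge is covered by a bag; and for each vertex v the set of bags containing v is connected in the bag tree. The decomposition is therefore valid. The largest bag has 4 vertices, so the width is 3.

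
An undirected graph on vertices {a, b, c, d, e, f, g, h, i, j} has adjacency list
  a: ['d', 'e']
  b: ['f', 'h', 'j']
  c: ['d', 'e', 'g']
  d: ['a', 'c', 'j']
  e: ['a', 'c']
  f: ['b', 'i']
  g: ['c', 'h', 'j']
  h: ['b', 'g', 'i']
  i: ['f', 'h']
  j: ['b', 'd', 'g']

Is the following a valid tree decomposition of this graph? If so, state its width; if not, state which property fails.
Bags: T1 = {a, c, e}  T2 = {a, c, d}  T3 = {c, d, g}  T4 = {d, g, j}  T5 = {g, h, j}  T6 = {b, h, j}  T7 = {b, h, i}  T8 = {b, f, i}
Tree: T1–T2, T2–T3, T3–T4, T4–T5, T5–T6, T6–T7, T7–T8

Yes; width 2.

Checking the three conditions: (i) the bags cover all of {a, b, c, d, e, f, g, h, i, j}; (ii) for each edge, some bag contains both endpoints; (iii) the bags containing any fixed vertex form a subtree. All hold, so the decomposition is valid with width 3 − 1 = 2.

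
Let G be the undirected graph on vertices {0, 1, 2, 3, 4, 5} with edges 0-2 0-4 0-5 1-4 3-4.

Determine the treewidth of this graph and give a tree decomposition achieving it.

Each bag holds 2 vertices, so the decomposition has width 1, which upper-bounds the treewidth. Any graph with an edge has treewidth ≥ 1, and G has the edge 0–4. Combining the bounds, tw(G) = 1.

Treewidth 1.
One such decomposition:
Bags: B1 = {0, 4}  B2 = {0, 5}  B3 = {3, 4}  B4 = {0, 2}  B5 = {1, 4}
Tree: B1–B2, B1–B3, B2–B4, B1–B5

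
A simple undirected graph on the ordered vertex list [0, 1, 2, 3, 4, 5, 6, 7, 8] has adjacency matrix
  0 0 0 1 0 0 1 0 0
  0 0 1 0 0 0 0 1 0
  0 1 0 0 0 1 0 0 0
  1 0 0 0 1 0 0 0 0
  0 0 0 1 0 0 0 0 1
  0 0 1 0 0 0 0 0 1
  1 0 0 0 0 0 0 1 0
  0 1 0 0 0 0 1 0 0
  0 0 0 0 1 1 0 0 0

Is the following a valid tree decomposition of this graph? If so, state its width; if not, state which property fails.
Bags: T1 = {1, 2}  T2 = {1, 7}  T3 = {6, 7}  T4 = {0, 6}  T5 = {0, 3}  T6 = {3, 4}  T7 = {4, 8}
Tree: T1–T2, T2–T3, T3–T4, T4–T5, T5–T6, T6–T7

No — vertex 5 appears in no bag.

A tree decomposition must satisfy three properties: every vertex lies in some bag; for every edge, both endpoints lie together in some bag; and for every vertex, the bags containing it form a connected subtree. Here vertex 5 appears in no bag, so the decomposition is invalid.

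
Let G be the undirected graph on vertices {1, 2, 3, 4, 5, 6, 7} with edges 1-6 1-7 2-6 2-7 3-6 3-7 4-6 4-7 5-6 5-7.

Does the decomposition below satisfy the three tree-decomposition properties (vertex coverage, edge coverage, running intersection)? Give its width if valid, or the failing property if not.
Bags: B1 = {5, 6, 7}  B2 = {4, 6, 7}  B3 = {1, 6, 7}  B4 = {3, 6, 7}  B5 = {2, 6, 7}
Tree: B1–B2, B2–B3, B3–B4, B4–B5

Every vertex of G appears in some bag (union = {1, 2, 3, 4, 5, 6, 7}); every edge is covered by a bag; and for each vertex v the set of bags containing v is connected in the bag tree. The decomposition is therefore valid. The largest bag has 3 vertices, so the width is 2.

Yes; width 2.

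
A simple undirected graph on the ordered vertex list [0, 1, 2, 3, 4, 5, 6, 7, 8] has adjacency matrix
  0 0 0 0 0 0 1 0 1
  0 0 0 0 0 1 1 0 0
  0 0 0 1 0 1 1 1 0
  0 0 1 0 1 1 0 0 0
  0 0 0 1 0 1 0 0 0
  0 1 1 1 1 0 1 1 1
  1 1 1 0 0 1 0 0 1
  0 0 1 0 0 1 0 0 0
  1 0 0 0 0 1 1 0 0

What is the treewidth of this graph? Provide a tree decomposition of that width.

Treewidth 2.
One optimal decomposition is:
Bags: B1 = {5, 6, 8}  B2 = {1, 5, 6}  B3 = {2, 5, 6}  B4 = {2, 3, 5}  B5 = {2, 5, 7}  B6 = {3, 4, 5}  B7 = {0, 6, 8}
Tree: B1–B2, B1–B3, B3–B4, B3–B5, B4–B6, B1–B7

Every bag has size at most 3, so the width is 3 − 1 = 2 and tw(G) ≤ 2. On the other hand G contains the 3-clique {0, 6, 8}. A clique must lie in a single bag of any decomposition, so no decomposition can have width below 2. Therefore the treewidth is 2.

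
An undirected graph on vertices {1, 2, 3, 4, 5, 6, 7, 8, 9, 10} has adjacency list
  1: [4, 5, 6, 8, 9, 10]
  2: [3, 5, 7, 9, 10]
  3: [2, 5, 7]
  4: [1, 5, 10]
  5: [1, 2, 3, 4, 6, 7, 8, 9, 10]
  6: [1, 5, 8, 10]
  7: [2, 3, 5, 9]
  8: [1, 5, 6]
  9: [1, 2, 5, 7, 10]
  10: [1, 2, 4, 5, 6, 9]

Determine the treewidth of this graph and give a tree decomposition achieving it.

The largest bag has 4 vertices, giving width 3; this decomposition certifies tw(G) ≤ 3. On the other hand G contains the 4-clique {1, 5, 6, 8}. A clique must lie in a single bag of any decomposition, so no decomposition can have width below 3. Combining the bounds, tw(G) = 3.

Treewidth 3.
One such decomposition:
Bags: B1 = {1, 5, 6, 10}  B2 = {1, 5, 9, 10}  B3 = {2, 5, 9, 10}  B4 = {2, 5, 7, 9}  B5 = {2, 3, 5, 7}  B6 = {1, 5, 6, 8}  B7 = {1, 4, 5, 10}
Tree: B1–B2, B2–B3, B3–B4, B4–B5, B1–B6, B1–B7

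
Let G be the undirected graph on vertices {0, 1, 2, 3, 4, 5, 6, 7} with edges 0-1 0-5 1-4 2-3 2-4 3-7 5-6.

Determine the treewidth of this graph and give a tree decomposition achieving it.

The largest bag has 2 vertices, giving width 1; this decomposition certifies tw(G) ≤ 1. Any graph with an edge has treewidth ≥ 1, and G has the edge 6–5. Therefore the treewidth is 1.

Treewidth 1.
Bags: B1 = {5, 6}  B2 = {0, 5}  B3 = {0, 1}  B4 = {1, 4}  B5 = {2, 4}  B6 = {2, 3}  B7 = {3, 7}
Tree: B1–B2, B2–B3, B3–B4, B4–B5, B5–B6, B6–B7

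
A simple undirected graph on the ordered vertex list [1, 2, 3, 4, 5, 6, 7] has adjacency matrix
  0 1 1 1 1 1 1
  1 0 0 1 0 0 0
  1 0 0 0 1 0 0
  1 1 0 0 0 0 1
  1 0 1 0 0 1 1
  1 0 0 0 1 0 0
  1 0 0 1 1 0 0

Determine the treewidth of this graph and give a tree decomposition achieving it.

Each bag holds 3 vertices, so the decomposition has width 2, which upper-bounds the treewidth. For the lower bound, the 3 vertices {1, 2, 4} are pairwise adjacent, and any tree decomposition puts a clique entirely inside one bag — forcing width ≥ 2. Therefore the treewidth is 2.

Treewidth 2.
Bags: B1 = {1, 5, 7}  B2 = {1, 4, 7}  B3 = {1, 5, 6}  B4 = {1, 3, 5}  B5 = {1, 2, 4}
Tree: B1–B2, B1–B3, B1–B4, B2–B5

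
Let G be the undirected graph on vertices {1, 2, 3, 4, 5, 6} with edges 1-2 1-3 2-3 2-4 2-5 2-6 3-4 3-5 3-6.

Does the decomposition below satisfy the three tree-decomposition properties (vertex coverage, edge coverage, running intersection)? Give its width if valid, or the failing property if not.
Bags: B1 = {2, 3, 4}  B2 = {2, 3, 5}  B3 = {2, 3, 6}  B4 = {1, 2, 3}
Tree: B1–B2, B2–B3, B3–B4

Every vertex of G appears in some bag (union = {1, 2, 3, 4, 5, 6}); every edge is covered by a bag; and for each vertex v the set of bags containing v is connected in the bag tree. The decomposition is therefore valid. The largest bag has 3 vertices, so the width is 2.

Yes; width 2.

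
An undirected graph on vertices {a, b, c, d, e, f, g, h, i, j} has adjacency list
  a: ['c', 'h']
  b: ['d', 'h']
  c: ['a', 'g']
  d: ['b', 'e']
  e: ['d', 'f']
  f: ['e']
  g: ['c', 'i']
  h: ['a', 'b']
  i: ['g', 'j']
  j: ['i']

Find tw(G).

1

A width-1 tree decomposition is:
Bags: B1 = {i, j}  B2 = {g, i}  B3 = {c, g}  B4 = {a, c}  B5 = {a, h}  B6 = {b, h}  B7 = {b, d}  B8 = {d, e}  B9 = {e, f}
Tree: B1–B2, B2–B3, B3–B4, B4–B5, B5–B6, B6–B7, B7–B8, B8–B9
Every bag has size at most 2, so the width is 2 − 1 = 1 and tw(G) ≤ 1. G has an edge, so its treewidth is at least 1. Hence tw(G) = 1 exactly.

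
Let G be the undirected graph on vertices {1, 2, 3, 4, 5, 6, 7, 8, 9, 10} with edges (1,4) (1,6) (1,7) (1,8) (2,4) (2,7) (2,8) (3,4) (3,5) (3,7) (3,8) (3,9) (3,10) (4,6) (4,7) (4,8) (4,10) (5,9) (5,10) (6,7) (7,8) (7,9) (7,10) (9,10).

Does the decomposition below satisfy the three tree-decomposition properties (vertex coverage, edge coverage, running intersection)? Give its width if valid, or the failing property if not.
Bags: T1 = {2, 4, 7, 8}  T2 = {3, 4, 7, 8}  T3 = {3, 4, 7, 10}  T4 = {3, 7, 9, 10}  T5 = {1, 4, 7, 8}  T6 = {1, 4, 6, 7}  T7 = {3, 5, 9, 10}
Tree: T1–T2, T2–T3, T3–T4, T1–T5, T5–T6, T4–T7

Checking the three conditions: (i) the bags cover all of {1, 2, 3, 4, 5, 6, 7, 8, 9, 10}; (ii) for each edge, some bag contains both endpoints; (iii) the bags containing any fixed vertex form a subtree. All hold, so the decomposition is valid with width 4 − 1 = 3.

Yes; width 3.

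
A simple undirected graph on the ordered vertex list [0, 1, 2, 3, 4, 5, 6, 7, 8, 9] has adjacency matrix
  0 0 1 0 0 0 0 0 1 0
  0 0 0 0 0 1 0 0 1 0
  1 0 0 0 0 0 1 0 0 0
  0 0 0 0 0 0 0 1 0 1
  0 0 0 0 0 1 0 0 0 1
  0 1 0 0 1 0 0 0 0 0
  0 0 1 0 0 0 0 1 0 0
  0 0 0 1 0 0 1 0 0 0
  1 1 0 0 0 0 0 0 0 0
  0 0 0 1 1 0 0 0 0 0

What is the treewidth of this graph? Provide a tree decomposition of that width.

Treewidth 2.
Bags: B1 = {3, 4, 9}  B2 = {3, 4, 5}  B3 = {1, 3, 5}  B4 = {1, 3, 8}  B5 = {0, 3, 8}  B6 = {0, 2, 3}  B7 = {2, 3, 6}  B8 = {3, 6, 7}
Tree: B1–B2, B2–B3, B3–B4, B4–B5, B5–B6, B6–B7, B7–B8

Each bag holds 3 vertices, so the decomposition has width 2, which upper-bounds the treewidth. For the lower bound, G contains the cycle 3–9–4–5–1–8–0–2–6–7–3, so G is not a forest; only forests have treewidth ≤ 1, hence tw(G) ≥ 2. Hence tw(G) = 2 exactly.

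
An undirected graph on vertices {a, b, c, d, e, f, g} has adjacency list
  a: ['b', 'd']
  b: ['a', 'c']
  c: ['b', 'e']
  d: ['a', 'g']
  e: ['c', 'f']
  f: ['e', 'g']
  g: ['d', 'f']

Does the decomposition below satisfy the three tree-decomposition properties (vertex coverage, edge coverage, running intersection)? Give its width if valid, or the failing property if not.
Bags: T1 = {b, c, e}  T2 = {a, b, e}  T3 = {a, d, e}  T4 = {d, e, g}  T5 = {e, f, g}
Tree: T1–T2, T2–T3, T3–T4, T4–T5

Checking the three conditions: (i) the bags cover all of {a, b, c, d, e, f, g}; (ii) for each edge, some bag contains both endpoints; (iii) the bags containing any fixed vertex form a subtree. All hold, so the decomposition is valid with width 3 − 1 = 2.

Yes; width 2.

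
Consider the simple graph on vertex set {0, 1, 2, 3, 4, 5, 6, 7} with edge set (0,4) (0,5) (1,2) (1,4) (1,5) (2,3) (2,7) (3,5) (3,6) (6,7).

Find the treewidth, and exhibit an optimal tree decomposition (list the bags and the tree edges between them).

Treewidth 2.
One such decomposition:
Bags: B1 = {0, 1, 4}  B2 = {0, 1, 5}  B3 = {1, 2, 5}  B4 = {2, 3, 5}  B5 = {2, 3, 7}  B6 = {3, 6, 7}
Tree: B1–B2, B2–B3, B3–B4, B4–B5, B5–B6

The largest bag has 3 vertices, giving width 2; this decomposition certifies tw(G) ≤ 2. For the lower bound, G contains the cycle 4–0–5–1–4, so G is not a forest; only forests have treewidth ≤ 1, hence tw(G) ≥ 2. Hence tw(G) = 2 exactly.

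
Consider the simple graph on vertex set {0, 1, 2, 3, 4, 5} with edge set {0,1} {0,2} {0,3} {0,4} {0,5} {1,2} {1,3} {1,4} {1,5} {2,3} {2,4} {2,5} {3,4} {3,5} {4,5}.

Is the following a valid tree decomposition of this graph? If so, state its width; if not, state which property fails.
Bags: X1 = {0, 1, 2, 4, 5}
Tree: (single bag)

No — vertex 3 appears in no bag.

A tree decomposition must satisfy three properties: every vertex lies in some bag; for every edge, both endpoints lie together in some bag; and for every vertex, the bags containing it form a connected subtree. Here vertex 3 appears in no bag, so the decomposition is invalid.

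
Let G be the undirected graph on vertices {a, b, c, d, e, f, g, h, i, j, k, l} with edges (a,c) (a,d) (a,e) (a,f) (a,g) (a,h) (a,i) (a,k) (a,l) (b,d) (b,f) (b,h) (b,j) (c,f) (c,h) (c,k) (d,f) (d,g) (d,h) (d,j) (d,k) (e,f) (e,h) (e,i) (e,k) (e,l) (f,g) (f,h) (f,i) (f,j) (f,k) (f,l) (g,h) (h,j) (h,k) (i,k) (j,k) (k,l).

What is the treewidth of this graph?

A width-4 tree decomposition is:
Bags: B1 = {a, e, f, i, k}  B2 = {a, e, f, h, k}  B3 = {a, e, f, k, l}  B4 = {a, c, f, h, k}  B5 = {a, d, f, h, k}  B6 = {a, d, f, g, h}  B7 = {d, f, h, j, k}  B8 = {b, d, f, h, j}
Tree: B1–B2, B2–B3, B2–B4, B4–B5, B5–B6, B5–B7, B7–B8
The largest bag has 5 vertices, giving width 4; this decomposition certifies tw(G) ≤ 4. On the other hand G contains the 5-clique {a, d, f, g, h}. A clique must lie in a single bag of any decomposition, so no decomposition can have width below 4. Hence tw(G) = 4 exactly.

4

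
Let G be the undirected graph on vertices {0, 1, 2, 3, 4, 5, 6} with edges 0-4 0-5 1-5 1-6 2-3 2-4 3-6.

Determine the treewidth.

A width-2 tree decomposition is:
Bags: B1 = {1, 3, 6}  B2 = {1, 2, 3}  B3 = {1, 2, 4}  B4 = {0, 1, 4}  B5 = {0, 1, 5}
Tree: B1–B2, B2–B3, B3–B4, B4–B5
Every bag has size at most 3, so the width is 3 − 1 = 2 and tw(G) ≤ 2. For the lower bound, G contains the cycle 1–6–3–2–4–0–5–1, so G is not a forest; only forests have treewidth ≤ 1, hence tw(G) ≥ 2. Therefore the treewidth is 2.

2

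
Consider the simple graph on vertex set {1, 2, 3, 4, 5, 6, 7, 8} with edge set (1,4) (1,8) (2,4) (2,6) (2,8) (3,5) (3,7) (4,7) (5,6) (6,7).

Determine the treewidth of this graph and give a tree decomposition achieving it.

The largest bag has 3 vertices, giving width 2; this decomposition certifies tw(G) ≤ 2. Since 5–3–7–6–5 is a cycle in G, G is not acyclic. Forests are exactly the graphs of treewidth ≤ 1, so tw(G) ≥ 2. Hence tw(G) = 2 exactly.

Treewidth 2.
One optimal decomposition is:
Bags: B1 = {3, 5, 6}  B2 = {3, 6, 7}  B3 = {2, 6, 7}  B4 = {2, 4, 7}  B5 = {2, 4, 8}  B6 = {1, 4, 8}
Tree: B1–B2, B2–B3, B3–B4, B4–B5, B5–B6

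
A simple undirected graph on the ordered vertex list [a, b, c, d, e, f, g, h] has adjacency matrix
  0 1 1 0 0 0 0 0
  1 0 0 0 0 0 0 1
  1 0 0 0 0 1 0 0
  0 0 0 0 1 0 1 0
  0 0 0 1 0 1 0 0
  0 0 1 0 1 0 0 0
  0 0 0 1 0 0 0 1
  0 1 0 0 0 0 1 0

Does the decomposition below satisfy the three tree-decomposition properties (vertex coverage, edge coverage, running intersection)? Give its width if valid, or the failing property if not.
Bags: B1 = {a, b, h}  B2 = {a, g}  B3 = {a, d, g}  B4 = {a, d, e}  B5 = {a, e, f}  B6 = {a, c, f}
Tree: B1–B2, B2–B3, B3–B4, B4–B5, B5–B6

A tree decomposition must satisfy three properties: every vertex lies in some bag; for every edge, both endpoints lie together in some bag; and for every vertex, the bags containing it form a connected subtree. Here edge (h,g) lies in no bag, so the decomposition is invalid.

No — edge (h,g) lies in no bag.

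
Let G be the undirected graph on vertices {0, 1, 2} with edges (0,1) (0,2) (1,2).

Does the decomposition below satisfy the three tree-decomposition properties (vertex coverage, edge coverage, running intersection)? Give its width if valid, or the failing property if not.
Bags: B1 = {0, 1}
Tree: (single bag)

No — vertex 2 appears in no bag.

A tree decomposition must satisfy three properties: every vertex lies in some bag; for every edge, both endpoints lie together in some bag; and for every vertex, the bags containing it form a connected subtree. Here vertex 2 appears in no bag, so the decomposition is invalid.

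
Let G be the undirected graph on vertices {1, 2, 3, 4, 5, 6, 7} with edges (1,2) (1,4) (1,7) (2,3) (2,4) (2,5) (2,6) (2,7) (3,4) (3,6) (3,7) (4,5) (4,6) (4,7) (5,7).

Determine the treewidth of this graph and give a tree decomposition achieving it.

The largest bag has 4 vertices, giving width 3; this decomposition certifies tw(G) ≤ 3. Conversely, {2, 3, 4, 6} is a clique of size 4, and the vertices of any clique must share a bag in every tree decomposition; so some bag has ≥ 4 vertices and tw(G) ≥ 3. Hence tw(G) = 3 exactly.

Treewidth 3.
One such decomposition:
Bags: B1 = {2, 4, 5, 7}  B2 = {2, 3, 4, 7}  B3 = {2, 3, 4, 6}  B4 = {1, 2, 4, 7}
Tree: B1–B2, B2–B3, B1–B4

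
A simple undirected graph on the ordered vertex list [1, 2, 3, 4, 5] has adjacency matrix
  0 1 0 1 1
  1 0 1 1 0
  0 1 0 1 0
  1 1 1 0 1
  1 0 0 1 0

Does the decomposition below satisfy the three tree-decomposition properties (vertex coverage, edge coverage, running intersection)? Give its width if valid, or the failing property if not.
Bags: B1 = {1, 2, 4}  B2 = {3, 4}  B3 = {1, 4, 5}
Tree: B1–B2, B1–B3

No — edge (2,3) lies in no bag.

A tree decomposition must satisfy three properties: every vertex lies in some bag; for every edge, both endpoints lie together in some bag; and for every vertex, the bags containing it form a connected subtree. Here edge (2,3) lies in no bag, so the decomposition is invalid.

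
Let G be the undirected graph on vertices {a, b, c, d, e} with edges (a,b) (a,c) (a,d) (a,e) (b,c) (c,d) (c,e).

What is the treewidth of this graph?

A width-2 tree decomposition is:
Bags: B1 = {a, c, e}  B2 = {a, c, d}  B3 = {a, b, c}
Tree: B1–B2, B1–B3
The largest bag has 3 vertices, giving width 2; this decomposition certifies tw(G) ≤ 2. For the lower bound, the 3 vertices {a, c, d} are pairwise adjacent, and any tree decomposition puts a clique entirely inside one bag — forcing width ≥ 2. Combining the bounds, tw(G) = 2.

2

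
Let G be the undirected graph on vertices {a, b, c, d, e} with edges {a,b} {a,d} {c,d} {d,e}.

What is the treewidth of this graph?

A width-1 tree decomposition is:
Bags: B1 = {a, d}  B2 = {a, b}  B3 = {c, d}  B4 = {d, e}
Tree: B1–B2, B1–B3, B3–B4
Every bag has size at most 2, so the width is 2 − 1 = 1 and tw(G) ≤ 1. G has an edge, so its treewidth is at least 1. Therefore the treewidth is 1.

1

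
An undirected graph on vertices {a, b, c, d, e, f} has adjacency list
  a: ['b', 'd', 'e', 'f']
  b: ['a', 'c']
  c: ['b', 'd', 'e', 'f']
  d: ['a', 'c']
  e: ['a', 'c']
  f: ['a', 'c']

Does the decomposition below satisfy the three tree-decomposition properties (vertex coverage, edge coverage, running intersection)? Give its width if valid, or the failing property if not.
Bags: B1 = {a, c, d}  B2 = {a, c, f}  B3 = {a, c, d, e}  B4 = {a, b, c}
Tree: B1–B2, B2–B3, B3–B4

No — bags containing vertex d are not connected in the tree.

A tree decomposition must satisfy three properties: every vertex lies in some bag; for every edge, both endpoints lie together in some bag; and for every vertex, the bags containing it form a connected subtree. Here bags containing vertex d are not connected in the tree, so the decomposition is invalid.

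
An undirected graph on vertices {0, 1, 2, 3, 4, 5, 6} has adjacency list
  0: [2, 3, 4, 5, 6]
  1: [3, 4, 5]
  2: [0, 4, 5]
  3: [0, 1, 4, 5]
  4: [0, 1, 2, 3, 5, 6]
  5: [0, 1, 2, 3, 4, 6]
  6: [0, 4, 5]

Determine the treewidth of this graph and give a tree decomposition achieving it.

Treewidth 3.
One such decomposition:
Bags: B1 = {0, 4, 5, 6}  B2 = {0, 3, 4, 5}  B3 = {1, 3, 4, 5}  B4 = {0, 2, 4, 5}
Tree: B1–B2, B2–B3, B2–B4

The largest bag has 4 vertices, giving width 3; this decomposition certifies tw(G) ≤ 3. For the lower bound, the 4 vertices {0, 2, 4, 5} are pairwise adjacent, and any tree decomposition puts a clique entirely inside one bag — forcing width ≥ 3. Therefore the treewidth is 3.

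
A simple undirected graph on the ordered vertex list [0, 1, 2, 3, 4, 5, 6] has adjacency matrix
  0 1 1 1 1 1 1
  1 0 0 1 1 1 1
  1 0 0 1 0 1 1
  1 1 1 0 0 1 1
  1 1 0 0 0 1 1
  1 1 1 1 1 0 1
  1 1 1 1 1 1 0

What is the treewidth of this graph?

4

A width-4 tree decomposition is:
Bags: B1 = {0, 1, 4, 5, 6}  B2 = {0, 1, 3, 5, 6}  B3 = {0, 2, 3, 5, 6}
Tree: B1–B2, B2–B3
Each bag holds 5 vertices, so the decomposition has width 4, which upper-bounds the treewidth. Conversely, {0, 1, 3, 5, 6} is a clique of size 5, and the vertices of any clique must share a bag in every tree decomposition; so some bag has ≥ 5 vertices and tw(G) ≥ 4. Combining the bounds, tw(G) = 4.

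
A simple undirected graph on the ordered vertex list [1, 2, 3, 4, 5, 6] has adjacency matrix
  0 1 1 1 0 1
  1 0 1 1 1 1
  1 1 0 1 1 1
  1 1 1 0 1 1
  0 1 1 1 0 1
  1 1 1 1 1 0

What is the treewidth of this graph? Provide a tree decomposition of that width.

Treewidth 4.
Bags: B1 = {2, 3, 4, 5, 6}  B2 = {1, 2, 3, 4, 6}
Tree: B1–B2

Every bag has size at most 5, so the width is 5 − 1 = 4 and tw(G) ≤ 4. For the lower bound, the 5 vertices {1, 2, 3, 4, 6} are pairwise adjacent, and any tree decomposition puts a clique entirely inside one bag — forcing width ≥ 4. Hence tw(G) = 4 exactly.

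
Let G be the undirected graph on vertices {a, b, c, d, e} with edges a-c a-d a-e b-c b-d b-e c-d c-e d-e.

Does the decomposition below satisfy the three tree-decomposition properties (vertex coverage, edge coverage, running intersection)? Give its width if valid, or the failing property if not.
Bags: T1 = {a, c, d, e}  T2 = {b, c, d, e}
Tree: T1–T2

Every vertex of G appears in some bag (union = {a, b, c, d, e}); every edge is covered by a bag; and for each vertex v the set of bags containing v is connected in the bag tree. The decomposition is therefore valid. The largest bag has 4 vertices, so the width is 3.

Yes; width 3.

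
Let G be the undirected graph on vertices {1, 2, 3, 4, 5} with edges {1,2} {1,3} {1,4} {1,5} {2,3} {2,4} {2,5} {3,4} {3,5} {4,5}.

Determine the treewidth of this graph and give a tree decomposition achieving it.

Treewidth 4.
One optimal decomposition is:
Bags: B1 = {1, 2, 3, 4, 5}
Tree: (single bag)

With just one bag of size 5, the width is 5 − 1 = 4, so tw(G) ≤ 4. Conversely, {1, 2, 3, 4, 5} is a clique of size 5, and the vertices of any clique must share a bag in every tree decomposition; so some bag has ≥ 5 vertices and tw(G) ≥ 4. Therefore the treewidth is 4.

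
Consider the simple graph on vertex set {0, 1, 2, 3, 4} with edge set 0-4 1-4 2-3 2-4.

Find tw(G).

1

A width-1 tree decomposition is:
Bags: B1 = {0, 4}  B2 = {2, 4}  B3 = {2, 3}  B4 = {1, 4}
Tree: B1–B2, B2–B3, B2–B4
Every bag has size at most 2, so the width is 2 − 1 = 1 and tw(G) ≤ 1. G has an edge, so its treewidth is at least 1. Therefore the treewidth is 1.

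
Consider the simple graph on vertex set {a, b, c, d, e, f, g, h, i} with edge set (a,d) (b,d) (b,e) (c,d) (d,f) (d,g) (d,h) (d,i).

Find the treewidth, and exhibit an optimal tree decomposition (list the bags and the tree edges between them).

Each bag holds 2 vertices, so the decomposition has width 1, which upper-bounds the treewidth. Since G has at least one edge (e.g. d–f), it is not an edgeless graph, so tw(G) ≥ 1. The upper and lower bounds meet at 1, so that is the treewidth.

Treewidth 1.
One such decomposition:
Bags: B1 = {d, f}  B2 = {d, h}  B3 = {c, d}  B4 = {a, d}  B5 = {b, d}  B6 = {d, i}  B7 = {d, g}  B8 = {b, e}
Tree: B1–B2, B1–B3, B3–B4, B4–B5, B1–B6, B5–B7, B5–B8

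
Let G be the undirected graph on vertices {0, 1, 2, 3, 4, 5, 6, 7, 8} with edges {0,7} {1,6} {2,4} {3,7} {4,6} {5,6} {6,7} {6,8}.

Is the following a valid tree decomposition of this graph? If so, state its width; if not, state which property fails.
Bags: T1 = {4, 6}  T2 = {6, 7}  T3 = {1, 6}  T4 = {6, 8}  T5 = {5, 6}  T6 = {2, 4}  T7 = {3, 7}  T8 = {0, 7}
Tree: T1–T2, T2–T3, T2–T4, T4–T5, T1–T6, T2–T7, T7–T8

Yes; width 1.

Vertex coverage: the bags together contain {0, 1, 2, 3, 4, 5, 6, 7, 8}, the full vertex set. Edge coverage: each edge of G has both endpoints in at least one bag. Running intersection: for every vertex, the bags containing it form a connected subtree. All three properties hold, so this is a valid tree decomposition of width max|bag| − 1 = 1, and hence tw(G) ≤ 1.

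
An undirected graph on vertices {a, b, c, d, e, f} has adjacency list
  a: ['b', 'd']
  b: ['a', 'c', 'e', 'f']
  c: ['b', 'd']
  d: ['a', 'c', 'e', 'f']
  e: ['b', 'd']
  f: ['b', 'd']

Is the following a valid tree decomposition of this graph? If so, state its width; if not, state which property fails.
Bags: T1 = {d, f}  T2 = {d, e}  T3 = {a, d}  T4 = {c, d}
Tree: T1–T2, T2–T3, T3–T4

A tree decomposition must satisfy three properties: every vertex lies in some bag; for every edge, both endpoints lie together in some bag; and for every vertex, the bags containing it form a connected subtree. Here vertex b appears in no bag, so the decomposition is invalid.

No — vertex b appears in no bag.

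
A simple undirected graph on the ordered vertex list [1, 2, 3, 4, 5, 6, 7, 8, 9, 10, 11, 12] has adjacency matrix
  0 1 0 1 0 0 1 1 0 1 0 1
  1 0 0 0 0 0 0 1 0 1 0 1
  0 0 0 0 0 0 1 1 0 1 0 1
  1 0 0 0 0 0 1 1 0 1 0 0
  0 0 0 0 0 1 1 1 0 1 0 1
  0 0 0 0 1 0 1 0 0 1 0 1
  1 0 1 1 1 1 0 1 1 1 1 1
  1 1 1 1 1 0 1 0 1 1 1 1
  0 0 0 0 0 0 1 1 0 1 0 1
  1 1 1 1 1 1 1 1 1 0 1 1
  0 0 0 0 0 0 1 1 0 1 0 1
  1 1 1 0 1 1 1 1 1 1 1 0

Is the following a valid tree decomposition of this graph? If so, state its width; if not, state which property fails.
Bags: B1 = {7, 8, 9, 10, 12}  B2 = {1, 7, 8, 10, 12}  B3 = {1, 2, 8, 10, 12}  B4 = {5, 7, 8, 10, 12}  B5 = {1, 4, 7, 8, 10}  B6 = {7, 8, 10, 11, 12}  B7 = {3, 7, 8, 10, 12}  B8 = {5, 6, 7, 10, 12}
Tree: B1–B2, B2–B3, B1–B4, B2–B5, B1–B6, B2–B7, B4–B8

Yes; width 4.

Vertex coverage: the bags together contain {1, 2, 3, 4, 5, 6, 7, 8, 9, 10, 11, 12}, the full vertex set. Edge coverage: each edge of G has both endpoints in at least one bag. Running intersection: for every vertex, the bags containing it form a connected subtree. All three properties hold, so this is a valid tree decomposition of width max|bag| − 1 = 4, and hence tw(G) ≤ 4.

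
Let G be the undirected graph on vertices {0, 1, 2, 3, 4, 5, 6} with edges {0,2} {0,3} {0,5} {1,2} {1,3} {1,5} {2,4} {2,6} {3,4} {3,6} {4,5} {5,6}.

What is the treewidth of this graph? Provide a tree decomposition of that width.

Each bag holds 4 vertices, so the decomposition has width 3, which upper-bounds the treewidth. For the lower bound: the 4 vertex sets {5,6}, {1,3}, {2}, {4} are disjoint, each induces a connected subgraph, and every pair is joined by at least one edge of G. Contracting each set to a single vertex therefore yields K_{4} as a minor, and since treewidth is minor-monotone, tw(G) ≥ tw(K_{4}) = 3. The upper and lower bounds meet at 3, so that is the treewidth.

Treewidth 3.
Bags: B1 = {2, 3, 5, 6}  B2 = {1, 2, 3, 5}  B3 = {2, 3, 4, 5}  B4 = {0, 2, 3, 5}
Tree: B1–B2, B2–B3, B3–B4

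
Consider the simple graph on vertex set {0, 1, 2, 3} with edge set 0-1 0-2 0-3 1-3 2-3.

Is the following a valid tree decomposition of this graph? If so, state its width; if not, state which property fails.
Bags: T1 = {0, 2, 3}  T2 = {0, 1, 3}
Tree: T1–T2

Checking the three conditions: (i) the bags cover all of {0, 1, 2, 3}; (ii) for each edge, some bag contains both endpoints; (iii) the bags containing any fixed vertex form a subtree. All hold, so the decomposition is valid with width 3 − 1 = 2.

Yes; width 2.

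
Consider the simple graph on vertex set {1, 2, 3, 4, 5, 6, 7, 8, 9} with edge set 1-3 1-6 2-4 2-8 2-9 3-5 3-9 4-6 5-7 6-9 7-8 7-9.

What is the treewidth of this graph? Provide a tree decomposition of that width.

Each bag holds 4 vertices, so the decomposition has width 3, which upper-bounds the treewidth. For the lower bound: the 4 vertex sets {5,7,8}, {2}, {9}, {1,3,4,6} are disjoint, each induces a connected subgraph, and every pair is joined by at least one edge of G. Contracting each set to a single vertex therefore yields K_{4} as a minor, and since treewidth is minor-monotone, tw(G) ≥ tw(K_{4}) = 3. Combining the bounds, tw(G) = 3.

Treewidth 3.
One such decomposition:
Bags: B1 = {2, 5, 7, 8}  B2 = {2, 5, 7, 9}  B3 = {2, 3, 5, 9}  B4 = {2, 3, 4, 9}  B5 = {3, 4, 6, 9}  B6 = {1, 3, 4, 6}
Tree: B1–B2, B2–B3, B3–B4, B4–B5, B5–B6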